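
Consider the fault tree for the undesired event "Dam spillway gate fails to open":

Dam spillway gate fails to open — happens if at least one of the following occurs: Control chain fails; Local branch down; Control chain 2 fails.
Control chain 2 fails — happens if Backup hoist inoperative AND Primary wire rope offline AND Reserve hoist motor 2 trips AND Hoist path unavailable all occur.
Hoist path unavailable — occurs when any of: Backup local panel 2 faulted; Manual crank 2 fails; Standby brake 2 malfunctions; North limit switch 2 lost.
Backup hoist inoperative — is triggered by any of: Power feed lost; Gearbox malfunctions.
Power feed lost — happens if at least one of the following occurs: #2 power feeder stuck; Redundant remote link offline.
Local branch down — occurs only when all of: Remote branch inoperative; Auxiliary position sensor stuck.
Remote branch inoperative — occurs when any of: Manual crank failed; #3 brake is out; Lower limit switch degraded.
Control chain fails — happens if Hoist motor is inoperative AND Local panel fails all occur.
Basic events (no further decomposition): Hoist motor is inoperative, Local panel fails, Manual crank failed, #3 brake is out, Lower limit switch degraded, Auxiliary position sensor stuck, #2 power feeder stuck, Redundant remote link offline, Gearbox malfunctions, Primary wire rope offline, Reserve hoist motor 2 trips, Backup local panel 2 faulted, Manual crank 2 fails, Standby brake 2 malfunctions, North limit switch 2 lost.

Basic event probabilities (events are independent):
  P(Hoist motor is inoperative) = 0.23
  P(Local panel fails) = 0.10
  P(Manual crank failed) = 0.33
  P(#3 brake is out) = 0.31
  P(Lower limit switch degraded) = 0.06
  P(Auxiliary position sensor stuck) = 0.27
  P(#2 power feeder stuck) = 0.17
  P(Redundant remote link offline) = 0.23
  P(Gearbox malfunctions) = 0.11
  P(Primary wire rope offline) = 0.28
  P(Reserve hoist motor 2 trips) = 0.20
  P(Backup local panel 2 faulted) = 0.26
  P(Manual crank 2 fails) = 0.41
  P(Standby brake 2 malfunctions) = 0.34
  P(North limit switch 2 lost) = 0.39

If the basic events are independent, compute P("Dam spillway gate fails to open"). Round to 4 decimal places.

P(Control chain fails) [AND] = 0.23 × 0.10 = 0.023000
P(Remote branch inoperative) [OR] = 1 − (1−0.33) × (1−0.31) × (1−0.06) = 0.565438
P(Local branch down) [AND] = 0.565438 × 0.27 = 0.152668
P(Power feed lost) [OR] = 1 − (1−0.17) × (1−0.23) = 0.360900
P(Backup hoist inoperative) [OR] = 1 − (1−0.360900) × (1−0.11) = 0.431201
P(Hoist path unavailable) [OR] = 1 − (1−0.26) × (1−0.41) × (1−0.34) × (1−0.39) = 0.824225
P(Control chain 2 fails) [AND] = 0.431201 × 0.28 × 0.20 × 0.824225 = 0.019903
P(Dam spillway gate fails to open) [OR] = 1 − (1−0.023000) × (1−0.152668) × (1−0.019903) = 0.188633
Rounded to 4 decimal places: P(Dam spillway gate fails to open) ≈ 0.1886.

0.1886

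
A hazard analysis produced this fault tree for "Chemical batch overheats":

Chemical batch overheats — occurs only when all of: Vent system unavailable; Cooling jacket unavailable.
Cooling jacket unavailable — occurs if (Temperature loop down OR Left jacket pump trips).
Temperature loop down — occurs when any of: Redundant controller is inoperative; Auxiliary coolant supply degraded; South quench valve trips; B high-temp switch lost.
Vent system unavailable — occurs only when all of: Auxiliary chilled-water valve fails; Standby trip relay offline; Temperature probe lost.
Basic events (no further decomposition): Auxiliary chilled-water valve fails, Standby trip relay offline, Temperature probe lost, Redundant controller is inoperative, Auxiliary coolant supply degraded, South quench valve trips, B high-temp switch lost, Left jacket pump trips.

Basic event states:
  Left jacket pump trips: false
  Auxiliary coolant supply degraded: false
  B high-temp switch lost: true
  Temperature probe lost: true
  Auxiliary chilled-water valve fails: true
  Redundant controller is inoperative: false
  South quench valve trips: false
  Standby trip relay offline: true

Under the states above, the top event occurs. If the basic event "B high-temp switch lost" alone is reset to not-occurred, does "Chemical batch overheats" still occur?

No

Counterfactual: set "B high-temp switch lost" to not occurred.
Vent system unavailable [AND]: Auxiliary chilled-water valve fails=occurs, Standby trip relay offline=occurs, Temperature probe lost=occurs → all inputs occur → occurs.
Temperature loop down [OR]: Redundant controller is inoperative=not, Auxiliary coolant supply degraded=not, South quench valve trips=not, B high-temp switch lost=not → no input occurs → does not occur.
Cooling jacket unavailable [OR]: Temperature loop down=not, Left jacket pump trips=not → no input occurs → does not occur.
Chemical batch overheats [AND]: Vent system unavailable=occurs, Cooling jacket unavailable=not → not all inputs occur → does not occur.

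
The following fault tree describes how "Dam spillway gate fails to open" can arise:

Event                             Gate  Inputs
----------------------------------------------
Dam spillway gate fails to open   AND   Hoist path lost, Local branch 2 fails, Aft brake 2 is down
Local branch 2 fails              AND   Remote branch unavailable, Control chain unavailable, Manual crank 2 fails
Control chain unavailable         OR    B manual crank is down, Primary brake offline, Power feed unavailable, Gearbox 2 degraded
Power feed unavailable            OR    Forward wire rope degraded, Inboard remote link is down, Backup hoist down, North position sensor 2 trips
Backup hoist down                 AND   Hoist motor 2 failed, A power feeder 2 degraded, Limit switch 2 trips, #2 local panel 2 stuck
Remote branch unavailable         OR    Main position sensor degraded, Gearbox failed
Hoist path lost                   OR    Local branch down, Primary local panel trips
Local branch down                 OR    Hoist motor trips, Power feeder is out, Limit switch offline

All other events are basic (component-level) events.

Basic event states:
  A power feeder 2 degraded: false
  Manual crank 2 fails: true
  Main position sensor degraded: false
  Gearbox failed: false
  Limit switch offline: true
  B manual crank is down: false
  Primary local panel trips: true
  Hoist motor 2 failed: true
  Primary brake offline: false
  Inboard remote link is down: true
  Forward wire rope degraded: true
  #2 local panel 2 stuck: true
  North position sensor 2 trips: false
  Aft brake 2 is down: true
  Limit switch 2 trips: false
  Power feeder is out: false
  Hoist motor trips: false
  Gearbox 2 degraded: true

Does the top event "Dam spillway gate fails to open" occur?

Local branch down [OR]: Hoist motor trips=not, Power feeder is out=not, Limit switch offline=occurs → at least one input occurs → occurs.
Hoist path lost [OR]: Local branch down=occurs, Primary local panel trips=occurs → at least one input occurs → occurs.
Remote branch unavailable [OR]: Main position sensor degraded=not, Gearbox failed=not → no input occurs → does not occur.
Backup hoist down [AND]: Hoist motor 2 failed=occurs, A power feeder 2 degraded=not, Limit switch 2 trips=not, #2 local panel 2 stuck=occurs → not all inputs occur → does not occur.
Power feed unavailable [OR]: Forward wire rope degraded=occurs, Inboard remote link is down=occurs, Backup hoist down=not, North position sensor 2 trips=not → at least one input occurs → occurs.
Control chain unavailable [OR]: B manual crank is down=not, Primary brake offline=not, Power feed unavailable=occurs, Gearbox 2 degraded=occurs → at least one input occurs → occurs.
Local branch 2 fails [AND]: Remote branch unavailable=not, Control chain unavailable=occurs, Manual crank 2 fails=occurs → not all inputs occur → does not occur.
Dam spillway gate fails to open [AND]: Hoist path lost=occurs, Local branch 2 fails=not, Aft brake 2 is down=occurs → not all inputs occur → does not occur.

No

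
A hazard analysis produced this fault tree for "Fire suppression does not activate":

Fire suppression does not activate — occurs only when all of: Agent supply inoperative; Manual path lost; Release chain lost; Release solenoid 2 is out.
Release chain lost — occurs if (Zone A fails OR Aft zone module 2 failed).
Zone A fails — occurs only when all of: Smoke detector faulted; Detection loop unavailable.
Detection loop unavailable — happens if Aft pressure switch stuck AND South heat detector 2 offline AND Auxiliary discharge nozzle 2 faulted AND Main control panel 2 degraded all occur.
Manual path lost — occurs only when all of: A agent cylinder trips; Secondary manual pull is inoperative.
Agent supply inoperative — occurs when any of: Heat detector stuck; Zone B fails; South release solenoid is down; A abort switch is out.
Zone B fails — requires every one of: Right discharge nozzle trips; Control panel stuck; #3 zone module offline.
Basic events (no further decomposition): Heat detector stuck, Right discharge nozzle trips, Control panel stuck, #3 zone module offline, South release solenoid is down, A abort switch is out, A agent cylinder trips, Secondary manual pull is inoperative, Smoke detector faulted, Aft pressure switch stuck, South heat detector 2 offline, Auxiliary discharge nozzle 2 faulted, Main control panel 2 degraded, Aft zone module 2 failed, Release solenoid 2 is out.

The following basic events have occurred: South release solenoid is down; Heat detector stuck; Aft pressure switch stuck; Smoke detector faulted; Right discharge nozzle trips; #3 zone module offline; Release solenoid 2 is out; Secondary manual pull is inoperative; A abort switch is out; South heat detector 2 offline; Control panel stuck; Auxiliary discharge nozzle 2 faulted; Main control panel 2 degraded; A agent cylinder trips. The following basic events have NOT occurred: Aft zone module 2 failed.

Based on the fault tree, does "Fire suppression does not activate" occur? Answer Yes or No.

Zone B fails [AND]: Right discharge nozzle trips=occurs, Control panel stuck=occurs, #3 zone module offline=occurs → all inputs occur → occurs.
Agent supply inoperative [OR]: Heat detector stuck=occurs, Zone B fails=occurs, South release solenoid is down=occurs, A abort switch is out=occurs → at least one input occurs → occurs.
Manual path lost [AND]: A agent cylinder trips=occurs, Secondary manual pull is inoperative=occurs → all inputs occur → occurs.
Detection loop unavailable [AND]: Aft pressure switch stuck=occurs, South heat detector 2 offline=occurs, Auxiliary discharge nozzle 2 faulted=occurs, Main control panel 2 degraded=occurs → all inputs occur → occurs.
Zone A fails [AND]: Smoke detector faulted=occurs, Detection loop unavailable=occurs → all inputs occur → occurs.
Release chain lost [OR]: Zone A fails=occurs, Aft zone module 2 failed=not → at least one input occurs → occurs.
Fire suppression does not activate [AND]: Agent supply inoperative=occurs, Manual path lost=occurs, Release chain lost=occurs, Release solenoid 2 is out=occurs → all inputs occur → occurs.

Yes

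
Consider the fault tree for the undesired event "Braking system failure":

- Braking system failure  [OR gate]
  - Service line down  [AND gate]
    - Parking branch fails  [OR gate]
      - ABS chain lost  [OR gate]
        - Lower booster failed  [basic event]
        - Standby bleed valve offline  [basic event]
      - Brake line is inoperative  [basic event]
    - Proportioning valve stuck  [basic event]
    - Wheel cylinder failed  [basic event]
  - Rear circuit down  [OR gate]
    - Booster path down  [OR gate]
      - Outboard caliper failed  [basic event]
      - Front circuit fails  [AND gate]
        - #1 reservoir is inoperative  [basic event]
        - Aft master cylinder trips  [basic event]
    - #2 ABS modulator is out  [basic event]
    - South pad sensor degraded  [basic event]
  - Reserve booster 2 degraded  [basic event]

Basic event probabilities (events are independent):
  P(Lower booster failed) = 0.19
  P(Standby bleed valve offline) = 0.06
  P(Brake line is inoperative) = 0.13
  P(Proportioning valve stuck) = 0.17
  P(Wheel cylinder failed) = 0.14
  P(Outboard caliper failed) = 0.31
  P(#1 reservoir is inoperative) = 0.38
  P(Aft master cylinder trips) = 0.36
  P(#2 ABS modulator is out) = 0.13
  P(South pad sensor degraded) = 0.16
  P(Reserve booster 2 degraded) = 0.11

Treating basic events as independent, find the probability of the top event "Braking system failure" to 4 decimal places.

P(ABS chain lost) [OR] = 1 − (1−0.19) × (1−0.06) = 0.238600
P(Parking branch fails) [OR] = 1 − (1−0.238600) × (1−0.13) = 0.337582
P(Service line down) [AND] = 0.337582 × 0.17 × 0.14 = 0.008034
P(Front circuit fails) [AND] = 0.38 × 0.36 = 0.136800
P(Booster path down) [OR] = 1 − (1−0.31) × (1−0.136800) = 0.404392
P(Rear circuit down) [OR] = 1 − (1−0.404392) × (1−0.13) × (1−0.16) = 0.564730
P(Braking system failure) [OR] = 1 − (1−0.008034) × (1−0.564730) × (1−0.11) = 0.615722
Rounded to 4 decimal places: P(Braking system failure) ≈ 0.6157.

0.6157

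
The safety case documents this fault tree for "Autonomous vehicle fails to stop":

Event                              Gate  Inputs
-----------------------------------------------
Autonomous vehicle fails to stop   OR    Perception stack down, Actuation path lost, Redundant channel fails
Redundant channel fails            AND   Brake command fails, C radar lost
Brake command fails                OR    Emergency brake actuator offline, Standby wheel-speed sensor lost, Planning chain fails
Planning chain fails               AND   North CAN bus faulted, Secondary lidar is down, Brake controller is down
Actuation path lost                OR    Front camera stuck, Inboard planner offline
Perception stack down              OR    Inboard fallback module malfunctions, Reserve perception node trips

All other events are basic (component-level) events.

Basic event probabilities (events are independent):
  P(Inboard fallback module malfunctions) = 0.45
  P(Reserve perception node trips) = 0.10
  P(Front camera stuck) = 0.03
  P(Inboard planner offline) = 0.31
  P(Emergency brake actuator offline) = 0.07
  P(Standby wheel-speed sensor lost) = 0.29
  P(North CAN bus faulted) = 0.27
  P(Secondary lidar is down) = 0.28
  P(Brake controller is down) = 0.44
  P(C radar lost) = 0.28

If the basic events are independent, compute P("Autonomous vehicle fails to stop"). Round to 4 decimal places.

P(Perception stack down) [OR] = 1 − (1−0.45) × (1−0.10) = 0.505000
P(Actuation path lost) [OR] = 1 − (1−0.03) × (1−0.31) = 0.330700
P(Planning chain fails) [AND] = 0.27 × 0.28 × 0.44 = 0.033264
P(Brake command fails) [OR] = 1 − (1−0.07) × (1−0.29) × (1−0.033264) = 0.361664
P(Redundant channel fails) [AND] = 0.361664 × 0.28 = 0.101266
P(Autonomous vehicle fails to stop) [OR] = 1 − (1−0.505000) × (1−0.330700) × (1−0.101266) = 0.702246
Rounded to 4 decimal places: P(Autonomous vehicle fails to stop) ≈ 0.7022.

0.7022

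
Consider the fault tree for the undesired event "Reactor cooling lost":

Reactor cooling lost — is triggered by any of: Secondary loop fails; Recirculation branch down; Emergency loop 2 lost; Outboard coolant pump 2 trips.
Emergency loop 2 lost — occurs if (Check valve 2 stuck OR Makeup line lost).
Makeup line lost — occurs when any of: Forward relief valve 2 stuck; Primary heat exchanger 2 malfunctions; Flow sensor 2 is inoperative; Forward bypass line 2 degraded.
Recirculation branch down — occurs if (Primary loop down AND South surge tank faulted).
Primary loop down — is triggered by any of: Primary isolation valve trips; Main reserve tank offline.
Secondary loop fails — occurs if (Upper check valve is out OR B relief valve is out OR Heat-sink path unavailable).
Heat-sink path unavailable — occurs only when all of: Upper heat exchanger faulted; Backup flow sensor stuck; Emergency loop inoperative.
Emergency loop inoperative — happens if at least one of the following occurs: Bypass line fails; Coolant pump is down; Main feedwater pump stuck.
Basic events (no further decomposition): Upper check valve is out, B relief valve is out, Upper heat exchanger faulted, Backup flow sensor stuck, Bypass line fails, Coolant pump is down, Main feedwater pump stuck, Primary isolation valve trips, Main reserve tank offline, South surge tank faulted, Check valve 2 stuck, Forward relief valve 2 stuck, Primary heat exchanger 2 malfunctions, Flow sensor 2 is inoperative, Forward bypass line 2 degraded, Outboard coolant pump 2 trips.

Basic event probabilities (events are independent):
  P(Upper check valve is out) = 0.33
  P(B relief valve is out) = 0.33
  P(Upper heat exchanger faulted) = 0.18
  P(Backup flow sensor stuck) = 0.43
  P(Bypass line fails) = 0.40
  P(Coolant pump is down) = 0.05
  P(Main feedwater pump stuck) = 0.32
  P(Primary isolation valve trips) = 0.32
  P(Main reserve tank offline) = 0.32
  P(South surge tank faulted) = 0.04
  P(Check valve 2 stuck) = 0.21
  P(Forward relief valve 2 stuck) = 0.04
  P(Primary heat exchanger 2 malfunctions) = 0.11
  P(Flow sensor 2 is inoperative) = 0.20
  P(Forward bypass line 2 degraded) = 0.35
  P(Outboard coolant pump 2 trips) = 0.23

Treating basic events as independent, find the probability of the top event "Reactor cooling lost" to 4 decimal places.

P(Emergency loop inoperative) [OR] = 1 − (1−0.40) × (1−0.05) × (1−0.32) = 0.612400
P(Heat-sink path unavailable) [AND] = 0.18 × 0.43 × 0.612400 = 0.047400
P(Secondary loop fails) [OR] = 1 − (1−0.33) × (1−0.33) × (1−0.047400) = 0.572378
P(Primary loop down) [OR] = 1 − (1−0.32) × (1−0.32) = 0.537600
P(Recirculation branch down) [AND] = 0.537600 × 0.04 = 0.021504
P(Makeup line lost) [OR] = 1 − (1−0.04) × (1−0.11) × (1−0.20) × (1−0.35) = 0.555712
P(Emergency loop 2 lost) [OR] = 1 − (1−0.21) × (1−0.555712) = 0.649012
P(Reactor cooling lost) [OR] = 1 − (1−0.572378) × (1−0.021504) × (1−0.649012) × (1−0.23) = 0.886916
Rounded to 4 decimal places: P(Reactor cooling lost) ≈ 0.8869.

0.8869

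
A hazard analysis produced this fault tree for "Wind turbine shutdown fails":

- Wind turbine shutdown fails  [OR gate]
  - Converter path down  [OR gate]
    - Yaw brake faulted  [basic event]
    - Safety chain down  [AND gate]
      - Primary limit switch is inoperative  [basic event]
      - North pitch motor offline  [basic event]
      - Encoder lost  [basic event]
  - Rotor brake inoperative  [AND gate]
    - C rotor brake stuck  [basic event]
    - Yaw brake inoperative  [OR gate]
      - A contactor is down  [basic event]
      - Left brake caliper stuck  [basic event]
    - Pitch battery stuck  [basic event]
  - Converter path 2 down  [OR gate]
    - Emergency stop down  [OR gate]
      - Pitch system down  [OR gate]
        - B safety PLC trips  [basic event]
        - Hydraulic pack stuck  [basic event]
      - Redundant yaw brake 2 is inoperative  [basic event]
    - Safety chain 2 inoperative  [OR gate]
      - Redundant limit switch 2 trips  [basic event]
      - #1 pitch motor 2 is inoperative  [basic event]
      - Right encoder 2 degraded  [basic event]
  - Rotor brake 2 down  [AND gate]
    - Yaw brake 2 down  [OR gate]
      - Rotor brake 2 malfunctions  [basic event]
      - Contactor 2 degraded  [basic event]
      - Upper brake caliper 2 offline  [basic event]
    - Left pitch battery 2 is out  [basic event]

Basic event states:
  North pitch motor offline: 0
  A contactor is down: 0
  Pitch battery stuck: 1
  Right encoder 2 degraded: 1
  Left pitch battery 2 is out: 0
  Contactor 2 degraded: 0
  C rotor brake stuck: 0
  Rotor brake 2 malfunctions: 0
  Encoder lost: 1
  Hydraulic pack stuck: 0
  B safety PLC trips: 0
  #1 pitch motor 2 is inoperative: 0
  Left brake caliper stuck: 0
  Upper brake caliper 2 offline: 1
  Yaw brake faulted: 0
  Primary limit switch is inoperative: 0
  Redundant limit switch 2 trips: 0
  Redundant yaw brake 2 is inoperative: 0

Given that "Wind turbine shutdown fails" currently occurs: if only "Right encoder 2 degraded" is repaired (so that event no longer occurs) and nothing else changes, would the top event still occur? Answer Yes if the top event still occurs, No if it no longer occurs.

Counterfactual: set "Right encoder 2 degraded" to not occurred.
Safety chain down [AND]: Primary limit switch is inoperative=not, North pitch motor offline=not, Encoder lost=occurs → not all inputs occur → does not occur.
Converter path down [OR]: Yaw brake faulted=not, Safety chain down=not → no input occurs → does not occur.
Yaw brake inoperative [OR]: A contactor is down=not, Left brake caliper stuck=not → no input occurs → does not occur.
Rotor brake inoperative [AND]: C rotor brake stuck=not, Yaw brake inoperative=not, Pitch battery stuck=occurs → not all inputs occur → does not occur.
Pitch system down [OR]: B safety PLC trips=not, Hydraulic pack stuck=not → no input occurs → does not occur.
Emergency stop down [OR]: Pitch system down=not, Redundant yaw brake 2 is inoperative=not → no input occurs → does not occur.
Safety chain 2 inoperative [OR]: Redundant limit switch 2 trips=not, #1 pitch motor 2 is inoperative=not, Right encoder 2 degraded=not → no input occurs → does not occur.
Converter path 2 down [OR]: Emergency stop down=not, Safety chain 2 inoperative=not → no input occurs → does not occur.
Yaw brake 2 down [OR]: Rotor brake 2 malfunctions=not, Contactor 2 degraded=not, Upper brake caliper 2 offline=occurs → at least one input occurs → occurs.
Rotor brake 2 down [AND]: Yaw brake 2 down=occurs, Left pitch battery 2 is out=not → not all inputs occur → does not occur.
Wind turbine shutdown fails [OR]: Converter path down=not, Rotor brake inoperative=not, Converter path 2 down=not, Rotor brake 2 down=not → no input occurs → does not occur.

No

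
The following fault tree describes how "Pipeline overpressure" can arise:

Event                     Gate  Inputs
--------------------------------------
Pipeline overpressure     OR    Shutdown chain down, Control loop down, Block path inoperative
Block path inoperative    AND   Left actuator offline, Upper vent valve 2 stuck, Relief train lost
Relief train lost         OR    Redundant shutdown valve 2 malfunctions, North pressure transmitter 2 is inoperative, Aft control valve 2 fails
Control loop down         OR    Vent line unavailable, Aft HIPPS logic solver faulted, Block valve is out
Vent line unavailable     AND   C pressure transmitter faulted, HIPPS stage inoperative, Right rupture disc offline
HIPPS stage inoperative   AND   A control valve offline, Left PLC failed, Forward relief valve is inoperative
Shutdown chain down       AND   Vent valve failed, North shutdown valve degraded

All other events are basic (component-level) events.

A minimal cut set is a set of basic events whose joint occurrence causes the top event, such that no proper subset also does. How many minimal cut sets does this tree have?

7

Shutdown chain down [AND]: one cut set from each child combined → 1 × 1 = 1 cut set(s).
HIPPS stage inoperative [AND]: one cut set from each child combined → 1 × 1 × 1 = 1 cut set(s).
Vent line unavailable [AND]: one cut set from each child combined → 1 × 1 × 1 = 1 cut set(s).
Control loop down [OR]: union of children's cut sets → 3 cut set(s).
Relief train lost [OR]: union of children's cut sets → 3 cut set(s).
Block path inoperative [AND]: one cut set from each child combined → 1 × 1 × 3 = 3 cut set(s).
Pipeline overpressure [OR]: union of children's cut sets → 7 cut set(s).
Minimal cut sets: {North shutdown valve degraded, Vent valve failed}; {A control valve offline, C pressure transmitter faulted, Forward relief valve is inoperative, Left PLC failed, Right rupture disc offline}; {Aft HIPPS logic solver faulted}; {Block valve is out}; {Left actuator offline, Redundant shutdown valve 2 malfunctions, Upper vent valve 2 stuck}; {Left actuator offline, North pressure transmitter 2 is inoperative, Upper vent valve 2 stuck}; {Aft control valve 2 fails, Left actuator offline, Upper vent valve 2 stuck}.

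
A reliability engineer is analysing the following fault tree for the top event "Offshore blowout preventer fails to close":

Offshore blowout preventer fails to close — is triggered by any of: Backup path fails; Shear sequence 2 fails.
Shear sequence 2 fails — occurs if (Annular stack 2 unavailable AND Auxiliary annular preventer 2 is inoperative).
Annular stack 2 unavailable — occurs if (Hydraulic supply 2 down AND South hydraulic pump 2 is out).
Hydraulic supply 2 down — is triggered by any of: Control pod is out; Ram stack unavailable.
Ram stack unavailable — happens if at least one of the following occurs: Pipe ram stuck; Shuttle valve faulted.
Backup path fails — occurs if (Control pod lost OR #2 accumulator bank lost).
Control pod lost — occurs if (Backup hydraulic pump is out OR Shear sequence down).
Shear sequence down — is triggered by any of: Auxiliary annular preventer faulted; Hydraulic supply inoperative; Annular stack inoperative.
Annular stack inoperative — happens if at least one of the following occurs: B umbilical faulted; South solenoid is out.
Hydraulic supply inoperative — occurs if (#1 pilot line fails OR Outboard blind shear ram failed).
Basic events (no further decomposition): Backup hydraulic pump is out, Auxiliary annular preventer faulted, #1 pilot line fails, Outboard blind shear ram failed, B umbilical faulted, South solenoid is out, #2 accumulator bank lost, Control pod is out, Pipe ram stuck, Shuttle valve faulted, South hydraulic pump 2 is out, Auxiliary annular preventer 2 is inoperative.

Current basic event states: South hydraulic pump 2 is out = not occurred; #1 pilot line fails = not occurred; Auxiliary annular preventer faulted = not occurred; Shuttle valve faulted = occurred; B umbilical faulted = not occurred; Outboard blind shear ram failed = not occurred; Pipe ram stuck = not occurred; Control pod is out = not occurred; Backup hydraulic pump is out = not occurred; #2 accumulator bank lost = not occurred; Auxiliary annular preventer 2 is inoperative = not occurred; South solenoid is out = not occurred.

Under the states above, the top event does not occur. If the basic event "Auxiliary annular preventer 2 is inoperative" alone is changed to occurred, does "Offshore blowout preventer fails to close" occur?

No

Counterfactual: set "Auxiliary annular preventer 2 is inoperative" to occurred.
Hydraulic supply inoperative [OR]: #1 pilot line fails=not, Outboard blind shear ram failed=not → no input occurs → does not occur.
Annular stack inoperative [OR]: B umbilical faulted=not, South solenoid is out=not → no input occurs → does not occur.
Shear sequence down [OR]: Auxiliary annular preventer faulted=not, Hydraulic supply inoperative=not, Annular stack inoperative=not → no input occurs → does not occur.
Control pod lost [OR]: Backup hydraulic pump is out=not, Shear sequence down=not → no input occurs → does not occur.
Backup path fails [OR]: Control pod lost=not, #2 accumulator bank lost=not → no input occurs → does not occur.
Ram stack unavailable [OR]: Pipe ram stuck=not, Shuttle valve faulted=occurs → at least one input occurs → occurs.
Hydraulic supply 2 down [OR]: Control pod is out=not, Ram stack unavailable=occurs → at least one input occurs → occurs.
Annular stack 2 unavailable [AND]: Hydraulic supply 2 down=occurs, South hydraulic pump 2 is out=not → not all inputs occur → does not occur.
Shear sequence 2 fails [AND]: Annular stack 2 unavailable=not, Auxiliary annular preventer 2 is inoperative=occurs → not all inputs occur → does not occur.
Offshore blowout preventer fails to close [OR]: Backup path fails=not, Shear sequence 2 fails=not → no input occurs → does not occur.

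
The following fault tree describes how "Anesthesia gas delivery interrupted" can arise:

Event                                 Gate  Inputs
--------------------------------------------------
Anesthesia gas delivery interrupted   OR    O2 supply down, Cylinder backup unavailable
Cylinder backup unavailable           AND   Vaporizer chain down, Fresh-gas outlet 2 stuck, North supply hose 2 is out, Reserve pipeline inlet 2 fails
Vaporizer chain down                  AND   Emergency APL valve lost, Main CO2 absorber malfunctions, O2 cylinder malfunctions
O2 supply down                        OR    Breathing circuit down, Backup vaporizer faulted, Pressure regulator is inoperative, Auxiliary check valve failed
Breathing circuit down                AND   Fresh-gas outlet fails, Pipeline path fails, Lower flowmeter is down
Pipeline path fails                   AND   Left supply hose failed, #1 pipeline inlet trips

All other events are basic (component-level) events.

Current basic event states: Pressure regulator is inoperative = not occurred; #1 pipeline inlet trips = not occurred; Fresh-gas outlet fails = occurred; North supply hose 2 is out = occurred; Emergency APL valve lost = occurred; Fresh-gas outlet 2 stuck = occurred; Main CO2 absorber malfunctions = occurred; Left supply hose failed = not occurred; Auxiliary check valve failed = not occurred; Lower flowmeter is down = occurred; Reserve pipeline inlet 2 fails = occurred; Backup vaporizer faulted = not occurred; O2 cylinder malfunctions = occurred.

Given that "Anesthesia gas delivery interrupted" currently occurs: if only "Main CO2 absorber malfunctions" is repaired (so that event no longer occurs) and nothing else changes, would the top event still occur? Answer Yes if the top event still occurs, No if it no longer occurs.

No

Counterfactual: set "Main CO2 absorber malfunctions" to not occurred.
Pipeline path fails [AND]: Left supply hose failed=not, #1 pipeline inlet trips=not → not all inputs occur → does not occur.
Breathing circuit down [AND]: Fresh-gas outlet fails=occurs, Pipeline path fails=not, Lower flowmeter is down=occurs → not all inputs occur → does not occur.
O2 supply down [OR]: Breathing circuit down=not, Backup vaporizer faulted=not, Pressure regulator is inoperative=not, Auxiliary check valve failed=not → no input occurs → does not occur.
Vaporizer chain down [AND]: Emergency APL valve lost=occurs, Main CO2 absorber malfunctions=not, O2 cylinder malfunctions=occurs → not all inputs occur → does not occur.
Cylinder backup unavailable [AND]: Vaporizer chain down=not, Fresh-gas outlet 2 stuck=occurs, North supply hose 2 is out=occurs, Reserve pipeline inlet 2 fails=occurs → not all inputs occur → does not occur.
Anesthesia gas delivery interrupted [OR]: O2 supply down=not, Cylinder backup unavailable=not → no input occurs → does not occur.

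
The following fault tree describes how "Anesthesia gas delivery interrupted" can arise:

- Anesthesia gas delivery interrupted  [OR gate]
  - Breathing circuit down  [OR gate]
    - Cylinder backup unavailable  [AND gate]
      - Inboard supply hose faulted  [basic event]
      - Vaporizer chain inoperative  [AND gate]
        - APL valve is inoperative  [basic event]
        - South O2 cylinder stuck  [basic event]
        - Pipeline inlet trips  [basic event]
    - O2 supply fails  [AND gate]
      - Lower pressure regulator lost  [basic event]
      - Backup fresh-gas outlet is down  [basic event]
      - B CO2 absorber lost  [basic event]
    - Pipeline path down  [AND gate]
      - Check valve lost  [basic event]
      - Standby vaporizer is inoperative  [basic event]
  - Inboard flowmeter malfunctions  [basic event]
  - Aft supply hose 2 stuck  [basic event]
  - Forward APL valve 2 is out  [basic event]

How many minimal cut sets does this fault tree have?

Vaporizer chain inoperative [AND]: one cut set from each child combined → 1 × 1 × 1 = 1 cut set(s).
Cylinder backup unavailable [AND]: one cut set from each child combined → 1 × 1 = 1 cut set(s).
O2 supply fails [AND]: one cut set from each child combined → 1 × 1 × 1 = 1 cut set(s).
Pipeline path down [AND]: one cut set from each child combined → 1 × 1 = 1 cut set(s).
Breathing circuit down [OR]: union of children's cut sets → 3 cut set(s).
Anesthesia gas delivery interrupted [OR]: union of children's cut sets → 6 cut set(s).
Minimal cut sets: {APL valve is inoperative, Inboard supply hose faulted, Pipeline inlet trips, South O2 cylinder stuck}; {B CO2 absorber lost, Backup fresh-gas outlet is down, Lower pressure regulator lost}; {Check valve lost, Standby vaporizer is inoperative}; {Inboard flowmeter malfunctions}; {Aft supply hose 2 stuck}; {Forward APL valve 2 is out}.

6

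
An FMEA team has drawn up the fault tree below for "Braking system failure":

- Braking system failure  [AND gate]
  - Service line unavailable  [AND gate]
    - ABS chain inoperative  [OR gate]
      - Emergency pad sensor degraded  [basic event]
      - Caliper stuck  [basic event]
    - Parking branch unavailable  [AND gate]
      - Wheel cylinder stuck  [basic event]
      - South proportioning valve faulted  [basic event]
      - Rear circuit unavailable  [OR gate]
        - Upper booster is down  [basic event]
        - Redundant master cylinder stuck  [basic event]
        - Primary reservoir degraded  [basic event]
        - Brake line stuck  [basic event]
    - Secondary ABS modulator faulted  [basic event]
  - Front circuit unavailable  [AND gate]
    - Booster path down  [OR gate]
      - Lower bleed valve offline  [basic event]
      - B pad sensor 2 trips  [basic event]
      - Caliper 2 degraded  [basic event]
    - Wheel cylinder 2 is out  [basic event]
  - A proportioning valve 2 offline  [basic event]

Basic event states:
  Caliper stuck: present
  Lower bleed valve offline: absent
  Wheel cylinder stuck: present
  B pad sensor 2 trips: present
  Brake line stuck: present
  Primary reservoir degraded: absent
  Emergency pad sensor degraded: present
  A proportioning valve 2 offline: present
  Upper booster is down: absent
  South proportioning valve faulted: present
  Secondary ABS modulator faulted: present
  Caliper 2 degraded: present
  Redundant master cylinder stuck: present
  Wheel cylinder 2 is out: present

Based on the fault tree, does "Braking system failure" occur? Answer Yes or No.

Yes

ABS chain inoperative [OR]: Emergency pad sensor degraded=occurs, Caliper stuck=occurs → at least one input occurs → occurs.
Rear circuit unavailable [OR]: Upper booster is down=not, Redundant master cylinder stuck=occurs, Primary reservoir degraded=not, Brake line stuck=occurs → at least one input occurs → occurs.
Parking branch unavailable [AND]: Wheel cylinder stuck=occurs, South proportioning valve faulted=occurs, Rear circuit unavailable=occurs → all inputs occur → occurs.
Service line unavailable [AND]: ABS chain inoperative=occurs, Parking branch unavailable=occurs, Secondary ABS modulator faulted=occurs → all inputs occur → occurs.
Booster path down [OR]: Lower bleed valve offline=not, B pad sensor 2 trips=occurs, Caliper 2 degraded=occurs → at least one input occurs → occurs.
Front circuit unavailable [AND]: Booster path down=occurs, Wheel cylinder 2 is out=occurs → all inputs occur → occurs.
Braking system failure [AND]: Service line unavailable=occurs, Front circuit unavailable=occurs, A proportioning valve 2 offline=occurs → all inputs occur → occurs.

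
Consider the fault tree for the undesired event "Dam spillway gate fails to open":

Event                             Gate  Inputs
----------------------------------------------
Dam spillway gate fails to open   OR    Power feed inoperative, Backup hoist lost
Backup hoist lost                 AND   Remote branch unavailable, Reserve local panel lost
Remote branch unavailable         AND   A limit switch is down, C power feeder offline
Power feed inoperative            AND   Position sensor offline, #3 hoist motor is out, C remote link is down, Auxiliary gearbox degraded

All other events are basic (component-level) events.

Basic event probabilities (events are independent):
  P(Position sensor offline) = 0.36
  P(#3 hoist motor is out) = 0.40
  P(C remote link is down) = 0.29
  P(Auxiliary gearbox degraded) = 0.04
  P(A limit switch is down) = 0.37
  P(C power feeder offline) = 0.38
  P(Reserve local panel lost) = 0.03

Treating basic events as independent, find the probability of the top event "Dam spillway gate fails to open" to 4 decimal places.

P(Power feed inoperative) [AND] = 0.36 × 0.40 × 0.29 × 0.04 = 0.001670
P(Remote branch unavailable) [AND] = 0.37 × 0.38 = 0.140600
P(Backup hoist lost) [AND] = 0.140600 × 0.03 = 0.004218
P(Dam spillway gate fails to open) [OR] = 1 − (1−0.001670) × (1−0.004218) = 0.005881
Rounded to 4 decimal places: P(Dam spillway gate fails to open) ≈ 0.0059.

0.0059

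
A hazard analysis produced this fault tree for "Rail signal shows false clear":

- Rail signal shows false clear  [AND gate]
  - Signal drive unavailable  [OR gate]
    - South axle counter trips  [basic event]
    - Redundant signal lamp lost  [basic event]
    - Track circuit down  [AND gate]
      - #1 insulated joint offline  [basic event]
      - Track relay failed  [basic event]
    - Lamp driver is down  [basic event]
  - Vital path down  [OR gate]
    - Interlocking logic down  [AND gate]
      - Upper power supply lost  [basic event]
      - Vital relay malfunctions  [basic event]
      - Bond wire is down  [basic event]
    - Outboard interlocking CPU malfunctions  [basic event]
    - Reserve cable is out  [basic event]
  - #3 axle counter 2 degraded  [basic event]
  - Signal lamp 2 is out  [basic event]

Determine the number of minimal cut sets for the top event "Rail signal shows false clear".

12

Track circuit down [AND]: one cut set from each child combined → 1 × 1 = 1 cut set(s).
Signal drive unavailable [OR]: union of children's cut sets → 4 cut set(s).
Interlocking logic down [AND]: one cut set from each child combined → 1 × 1 × 1 = 1 cut set(s).
Vital path down [OR]: union of children's cut sets → 3 cut set(s).
Rail signal shows false clear [AND]: one cut set from each child combined → 4 × 3 × 1 × 1 = 12 cut set(s).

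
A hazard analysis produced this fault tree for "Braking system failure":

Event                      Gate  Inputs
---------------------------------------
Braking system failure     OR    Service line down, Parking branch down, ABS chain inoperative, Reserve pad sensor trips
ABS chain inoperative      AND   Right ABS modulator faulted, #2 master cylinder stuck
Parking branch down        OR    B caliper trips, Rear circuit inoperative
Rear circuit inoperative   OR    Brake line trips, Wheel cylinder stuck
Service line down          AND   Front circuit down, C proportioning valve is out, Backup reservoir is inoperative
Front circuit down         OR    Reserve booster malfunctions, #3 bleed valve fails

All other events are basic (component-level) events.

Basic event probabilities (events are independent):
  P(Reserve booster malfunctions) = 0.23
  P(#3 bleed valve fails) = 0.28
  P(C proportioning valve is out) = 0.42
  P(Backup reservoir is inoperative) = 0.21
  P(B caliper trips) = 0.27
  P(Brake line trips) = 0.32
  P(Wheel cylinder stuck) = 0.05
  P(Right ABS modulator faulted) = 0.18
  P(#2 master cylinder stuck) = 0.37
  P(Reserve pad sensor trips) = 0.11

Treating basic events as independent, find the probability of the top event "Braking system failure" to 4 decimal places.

P(Front circuit down) [OR] = 1 − (1−0.23) × (1−0.28) = 0.445600
P(Service line down) [AND] = 0.445600 × 0.42 × 0.21 = 0.039302
P(Rear circuit inoperative) [OR] = 1 − (1−0.32) × (1−0.05) = 0.354000
P(Parking branch down) [OR] = 1 − (1−0.27) × (1−0.354000) = 0.528420
P(ABS chain inoperative) [AND] = 0.18 × 0.37 = 0.066600
P(Braking system failure) [OR] = 1 − (1−0.039302) × (1−0.528420) × (1−0.066600) × (1−0.11) = 0.623643
Rounded to 4 decimal places: P(Braking system failure) ≈ 0.6236.

0.6236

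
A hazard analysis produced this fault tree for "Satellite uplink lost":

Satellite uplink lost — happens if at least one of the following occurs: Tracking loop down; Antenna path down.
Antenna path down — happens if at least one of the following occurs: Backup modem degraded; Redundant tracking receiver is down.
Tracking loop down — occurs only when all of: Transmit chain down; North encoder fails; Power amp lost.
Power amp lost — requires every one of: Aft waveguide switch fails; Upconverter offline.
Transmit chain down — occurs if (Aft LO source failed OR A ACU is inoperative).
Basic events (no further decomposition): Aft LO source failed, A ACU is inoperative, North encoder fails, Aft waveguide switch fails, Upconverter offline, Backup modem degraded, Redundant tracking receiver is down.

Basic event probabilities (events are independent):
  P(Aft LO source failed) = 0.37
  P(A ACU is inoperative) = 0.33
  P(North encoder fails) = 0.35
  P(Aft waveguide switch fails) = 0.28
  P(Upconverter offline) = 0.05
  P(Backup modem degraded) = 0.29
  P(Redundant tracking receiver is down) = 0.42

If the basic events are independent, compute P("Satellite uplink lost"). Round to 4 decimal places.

0.5894

P(Transmit chain down) [OR] = 1 − (1−0.37) × (1−0.33) = 0.577900
P(Power amp lost) [AND] = 0.28 × 0.05 = 0.014000
P(Tracking loop down) [AND] = 0.577900 × 0.35 × 0.014000 = 0.002832
P(Antenna path down) [OR] = 1 − (1−0.29) × (1−0.42) = 0.588200
P(Satellite uplink lost) [OR] = 1 − (1−0.002832) × (1−0.588200) = 0.589366
Rounded to 4 decimal places: P(Satellite uplink lost) ≈ 0.5894.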